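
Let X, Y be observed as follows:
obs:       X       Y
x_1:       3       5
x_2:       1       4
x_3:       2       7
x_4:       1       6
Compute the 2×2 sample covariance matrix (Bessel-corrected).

Step 1 — column means:
  mean(X) = (3 + 1 + 2 + 1) / 4 = 7/4 = 1.75
  mean(Y) = (5 + 4 + 7 + 6) / 4 = 22/4 = 5.5

Step 2 — sample covariance S[i,j] = (1/(n-1)) · Σ_k (x_{k,i} - mean_i) · (x_{k,j} - mean_j), with n-1 = 3.
  S[X,X] = ((1.25)·(1.25) + (-0.75)·(-0.75) + (0.25)·(0.25) + (-0.75)·(-0.75)) / 3 = 2.75/3 = 0.9167
  S[X,Y] = ((1.25)·(-0.5) + (-0.75)·(-1.5) + (0.25)·(1.5) + (-0.75)·(0.5)) / 3 = 0.5/3 = 0.1667
  S[Y,Y] = ((-0.5)·(-0.5) + (-1.5)·(-1.5) + (1.5)·(1.5) + (0.5)·(0.5)) / 3 = 5/3 = 1.6667

S is symmetric (S[j,i] = S[i,j]). Assembling:

S = [[0.9167, 0.1667],
 [0.1667, 1.6667]]


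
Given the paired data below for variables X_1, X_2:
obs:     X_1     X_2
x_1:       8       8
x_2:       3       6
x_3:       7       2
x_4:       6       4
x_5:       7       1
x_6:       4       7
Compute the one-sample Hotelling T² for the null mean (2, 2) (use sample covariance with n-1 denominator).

Step 1 — sample mean vector:
  mean(X_1) = (8 + 3 + 7 + 6 + 7 + 4) / 6 = 35/6 = 5.8333
  mean(X_2) = (8 + 6 + 2 + 4 + 1 + 7) / 6 = 28/6 = 4.6667
  x̄ = (5.8333, 4.6667),  deviation x̄ - mu_0 = (5.8333, 4.6667) - (2, 2) = (3.8333, 2.6667).

Step 2 — sample covariance matrix, S[i,j] = (1/(n-1)) · Σ_k (x_{k,i} - mean_i) · (x_{k,j} - mean_j), divisor n-1 = 5:
  S[X_1,X_1] = ((2.1667)·(2.1667) + (-2.8333)·(-2.8333) + (1.1667)·(1.1667) + (0.1667)·(0.1667) + (1.1667)·(1.1667) + (-1.8333)·(-1.8333)) / 5 = 18.8333/5 = 3.7667
  S[X_1,X_2] = ((2.1667)·(3.3333) + (-2.8333)·(1.3333) + (1.1667)·(-2.6667) + (0.1667)·(-0.6667) + (1.1667)·(-3.6667) + (-1.8333)·(2.3333)) / 5 = -8.3333/5 = -1.6667
  S[X_2,X_2] = ((3.3333)·(3.3333) + (1.3333)·(1.3333) + (-2.6667)·(-2.6667) + (-0.6667)·(-0.6667) + (-3.6667)·(-3.6667) + (2.3333)·(2.3333)) / 5 = 39.3333/5 = 7.8667
  S = [[3.7667, -1.6667],
 [-1.6667, 7.8667]].

Step 3 — invert S. det(S) = 3.7667·7.8667 - (-1.6667)² = 26.8533.
  S^{-1} = (1/det) · [[d, -b], [-b, a]] = [[0.2929, 0.0621],
 [0.0621, 0.1403]].

Step 4 — quadratic form (x̄ - mu_0)^T · S^{-1} · (x̄ - mu_0):
  S^{-1} · (x̄ - mu_0) = (1.2885, 0.612),
  (x̄ - mu_0)^T · [...] = (3.8333)·(1.2885) + (2.6667)·(0.612) = 6.5711.

Step 5 — scale by n: T² = 6 · 6.5711 = 39.4265.

T² ≈ 39.4265


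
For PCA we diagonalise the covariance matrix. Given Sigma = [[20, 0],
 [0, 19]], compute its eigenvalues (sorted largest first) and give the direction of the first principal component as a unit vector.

Step 1 — characteristic polynomial of 2×2 Sigma:
  det(Sigma - λI) = λ² - trace · λ + det = 0.
  trace = 20 + 19 = 39, det = 20·19 - (0)² = 380.
Step 2 — discriminant:
  Δ = trace² - 4·det = 1521 - 1520 = 1.
Step 3 — eigenvalues:
  λ = (trace ± √Δ)/2 = (39 ± 1)/2,
  λ_1 = 20,  λ_2 = 19.

Step 4 — unit eigenvector for λ_1: Sigma is diagonal, so its eigenvectors are the coordinate axes. λ_1 = 20 is the diagonal entry on the first coordinate axis, hence
  v_1 = (1, 0) (||v_1|| = 1).

λ_1 = 20,  λ_2 = 19;  v_1 ≈ (1, 0)


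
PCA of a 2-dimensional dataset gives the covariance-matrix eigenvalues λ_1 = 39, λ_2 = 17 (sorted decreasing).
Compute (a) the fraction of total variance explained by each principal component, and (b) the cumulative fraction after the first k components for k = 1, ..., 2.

Step 1 — total variance = trace(Sigma) = Σ λ_i = 39 + 17 = 56.

Step 2 — fraction explained by component i = λ_i / Σ λ:
  PC1: 39/56 = 0.6964
  PC2: 17/56 = 0.3036

Step 3 — cumulative fraction after k components = (λ_1 + ... + λ_k) / Σ λ:
  k = 1: 39/56 = 0.6964
  k = 2: (39 + 17)/56 = 56/56 = 1

Summary (fraction, with percent):

explained: PC1 0.6964 (69.64%), PC2 0.3036 (30.36%);  cumulative: 0.6964, 1


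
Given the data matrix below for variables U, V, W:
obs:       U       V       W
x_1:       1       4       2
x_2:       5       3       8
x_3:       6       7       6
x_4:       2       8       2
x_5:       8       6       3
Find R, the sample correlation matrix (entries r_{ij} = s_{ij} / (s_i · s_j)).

Step 1 — column means:
  mean(U) = (1 + 5 + 6 + 2 + 8) / 5 = 22/5 = 4.4
  mean(V) = (4 + 3 + 7 + 8 + 6) / 5 = 28/5 = 5.6
  mean(W) = (2 + 8 + 6 + 2 + 3) / 5 = 21/5 = 4.2

Step 2 — sample variances and covariances s[i,j] = (1/(n-1)) · Σ_k (x_{k,i} - mean_i) · (x_{k,j} - mean_j), with n-1 = 4:
  s[U,U] = ((-3.4)·(-3.4) + (0.6)·(0.6) + (1.6)·(1.6) + (-2.4)·(-2.4) + (3.6)·(3.6)) / 4 = 33.2/4 = 8.3
  s[U,V] = ((-3.4)·(-1.6) + (0.6)·(-2.6) + (1.6)·(1.4) + (-2.4)·(2.4) + (3.6)·(0.4)) / 4 = 1.8/4 = 0.45
  s[U,W] = ((-3.4)·(-2.2) + (0.6)·(3.8) + (1.6)·(1.8) + (-2.4)·(-2.2) + (3.6)·(-1.2)) / 4 = 13.6/4 = 3.4
  s[V,V] = ((-1.6)·(-1.6) + (-2.6)·(-2.6) + (1.4)·(1.4) + (2.4)·(2.4) + (0.4)·(0.4)) / 4 = 17.2/4 = 4.3
  s[V,W] = ((-1.6)·(-2.2) + (-2.6)·(3.8) + (1.4)·(1.8) + (2.4)·(-2.2) + (0.4)·(-1.2)) / 4 = -9.6/4 = -2.4
  s[W,W] = ((-2.2)·(-2.2) + (3.8)·(3.8) + (1.8)·(1.8) + (-2.2)·(-2.2) + (-1.2)·(-1.2)) / 4 = 28.8/4 = 7.2
  Sample standard deviations s_i = √(s[i,i]):
  s(U) = √(8.3) = 2.881
  s(V) = √(4.3) = 2.0736
  s(W) = √(7.2) = 2.6833

Step 3 — r_{ij} = s_{ij} / (s_i · s_j):
  r[U,U] = 1 (diagonal).
  r[U,V] = 0.45 / (2.881 · 2.0736) = 0.45 / 5.9741 = 0.0753
  r[U,W] = 3.4 / (2.881 · 2.6833) = 3.4 / 7.7305 = 0.4398
  r[V,V] = 1 (diagonal).
  r[V,W] = -2.4 / (2.0736 · 2.6833) = -2.4 / 5.5642 = -0.4313
  r[W,W] = 1 (diagonal).

R is symmetric with unit diagonal. Assembling:

R = [[1, 0.0753, 0.4398],
 [0.0753, 1, -0.4313],
 [0.4398, -0.4313, 1]]


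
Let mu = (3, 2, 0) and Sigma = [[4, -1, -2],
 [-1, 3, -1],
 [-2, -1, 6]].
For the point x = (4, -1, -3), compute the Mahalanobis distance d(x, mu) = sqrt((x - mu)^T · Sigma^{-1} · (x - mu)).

Step 1 — centre the observation: (x - mu) = (1, -3, -3).

Step 2 — invert Sigma (cofactor / det for 3×3, or solve directly):
  Sigma^{-1} = [[0.3696, 0.1739, 0.1522],
 [0.1739, 0.4348, 0.1304],
 [0.1522, 0.1304, 0.2391]].

Step 3 — form the quadratic (x - mu)^T · Sigma^{-1} · (x - mu):
  Sigma^{-1} · (x - mu) = (-0.6087, -1.5217, -0.9565).
  (x - mu)^T · [Sigma^{-1} · (x - mu)] = (1)·(-0.6087) + (-3)·(-1.5217) + (-3)·(-0.9565) = 6.8261.

Step 4 — take square root: d = √(6.8261) ≈ 2.6127.

d(x, mu) = √(6.8261) ≈ 2.6127


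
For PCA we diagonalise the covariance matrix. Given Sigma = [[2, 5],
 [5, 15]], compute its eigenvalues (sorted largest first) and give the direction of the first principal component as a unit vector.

Step 1 — characteristic polynomial of 2×2 Sigma:
  det(Sigma - λI) = λ² - trace · λ + det = 0.
  trace = 2 + 15 = 17, det = 2·15 - (5)² = 5.
Step 2 — discriminant:
  Δ = trace² - 4·det = 289 - 20 = 269.
Step 3 — eigenvalues:
  λ = (trace ± √Δ)/2 = (17 ± 16.4012)/2,
  λ_1 = 16.7006,  λ_2 = 0.2994.

Step 4 — unit eigenvector for λ_1: solve (Sigma - λ_1 I)v = 0. First row:
  (2 - 16.7006)·v_x + (5)·v_y = 0, i.e. (-14.7006)·v_x + (5)·v_y = 0,
  so v ∝ (b, λ_1 - a) = (5, 14.7006) = u.
  ||u|| = √((5)² + (14.7006)²) = √(241.1079) ≈ 15.5277,
  v_1 = u/||u|| ≈ (0.322, 0.9467) (||v_1|| = 1).

λ_1 = 16.7006,  λ_2 = 0.2994;  v_1 ≈ (0.322, 0.9467)


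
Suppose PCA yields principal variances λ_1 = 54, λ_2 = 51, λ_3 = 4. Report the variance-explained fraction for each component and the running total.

Step 1 — total variance = trace(Sigma) = Σ λ_i = 54 + 51 + 4 = 109.

Step 2 — fraction explained by component i = λ_i / Σ λ:
  PC1: 54/109 = 0.4954
  PC2: 51/109 = 0.4679
  PC3: 4/109 = 0.0367

Step 3 — cumulative fraction after k components = (λ_1 + ... + λ_k) / Σ λ:
  k = 1: 54/109 = 0.4954
  k = 2: (54 + 51)/109 = 105/109 = 0.9633
  k = 3: (54 + 51 + 4)/109 = 109/109 = 1

Summary (fraction, with percent):

explained: PC1 0.4954 (49.54%), PC2 0.4679 (46.79%), PC3 0.0367 (3.67%);  cumulative: 0.4954, 0.9633, 1


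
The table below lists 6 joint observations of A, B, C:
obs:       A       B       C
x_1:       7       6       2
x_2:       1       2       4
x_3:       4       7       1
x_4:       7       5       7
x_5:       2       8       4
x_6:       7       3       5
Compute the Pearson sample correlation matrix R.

Step 1 — column means:
  mean(A) = (7 + 1 + 4 + 7 + 2 + 7) / 6 = 28/6 = 4.6667
  mean(B) = (6 + 2 + 7 + 5 + 8 + 3) / 6 = 31/6 = 5.1667
  mean(C) = (2 + 4 + 1 + 7 + 4 + 5) / 6 = 23/6 = 3.8333

Step 2 — sample variances and covariances s[i,j] = (1/(n-1)) · Σ_k (x_{k,i} - mean_i) · (x_{k,j} - mean_j), with n-1 = 5:
  s[A,A] = ((2.3333)·(2.3333) + (-3.6667)·(-3.6667) + (-0.6667)·(-0.6667) + (2.3333)·(2.3333) + (-2.6667)·(-2.6667) + (2.3333)·(2.3333)) / 5 = 37.3333/5 = 7.4667
  s[A,B] = ((2.3333)·(0.8333) + (-3.6667)·(-3.1667) + (-0.6667)·(1.8333) + (2.3333)·(-0.1667) + (-2.6667)·(2.8333) + (2.3333)·(-2.1667)) / 5 = -0.6667/5 = -0.1333
  s[A,C] = ((2.3333)·(-1.8333) + (-3.6667)·(0.1667) + (-0.6667)·(-2.8333) + (2.3333)·(3.1667) + (-2.6667)·(0.1667) + (2.3333)·(1.1667)) / 5 = 6.6667/5 = 1.3333
  s[B,B] = ((0.8333)·(0.8333) + (-3.1667)·(-3.1667) + (1.8333)·(1.8333) + (-0.1667)·(-0.1667) + (2.8333)·(2.8333) + (-2.1667)·(-2.1667)) / 5 = 26.8333/5 = 5.3667
  s[B,C] = ((0.8333)·(-1.8333) + (-3.1667)·(0.1667) + (1.8333)·(-2.8333) + (-0.1667)·(3.1667) + (2.8333)·(0.1667) + (-2.1667)·(1.1667)) / 5 = -9.8333/5 = -1.9667
  s[C,C] = ((-1.8333)·(-1.8333) + (0.1667)·(0.1667) + (-2.8333)·(-2.8333) + (3.1667)·(3.1667) + (0.1667)·(0.1667) + (1.1667)·(1.1667)) / 5 = 22.8333/5 = 4.5667
  Sample standard deviations s_i = √(s[i,i]):
  s(A) = √(7.4667) = 2.7325
  s(B) = √(5.3667) = 2.3166
  s(C) = √(4.5667) = 2.137

Step 3 — r_{ij} = s_{ij} / (s_i · s_j):
  r[A,A] = 1 (diagonal).
  r[A,B] = -0.1333 / (2.7325 · 2.3166) = -0.1333 / 6.3302 = -0.0211
  r[A,C] = 1.3333 / (2.7325 · 2.137) = 1.3333 / 5.8393 = 0.2283
  r[B,B] = 1 (diagonal).
  r[B,C] = -1.9667 / (2.3166 · 2.137) = -1.9667 / 4.9505 = -0.3973
  r[C,C] = 1 (diagonal).

R is symmetric with unit diagonal. Assembling:

R = [[1, -0.0211, 0.2283],
 [-0.0211, 1, -0.3973],
 [0.2283, -0.3973, 1]]


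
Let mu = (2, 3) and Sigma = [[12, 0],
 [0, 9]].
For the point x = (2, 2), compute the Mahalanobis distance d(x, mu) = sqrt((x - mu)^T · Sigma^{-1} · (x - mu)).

Step 1 — centre the observation: (x - mu) = (0, -1).

Step 2 — invert Sigma. det(Sigma) = 12·9 - (0)² = 108.
  Sigma^{-1} = (1/det) · [[d, -b], [-b, a]] = [[0.0833, 0],
 [0, 0.1111]].

Step 3 — form the quadratic (x - mu)^T · Sigma^{-1} · (x - mu):
  Sigma^{-1} · (x - mu) = (0, -0.1111).
  (x - mu)^T · [Sigma^{-1} · (x - mu)] = (0)·(0) + (-1)·(-0.1111) = 0.1111.

Step 4 — take square root: d = √(0.1111) ≈ 0.3333.

d(x, mu) = √(0.1111) ≈ 0.3333


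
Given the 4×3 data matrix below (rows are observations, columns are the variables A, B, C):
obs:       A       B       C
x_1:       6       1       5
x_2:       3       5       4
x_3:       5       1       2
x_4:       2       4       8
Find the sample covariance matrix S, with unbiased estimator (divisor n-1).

Step 1 — column means:
  mean(A) = (6 + 3 + 5 + 2) / 4 = 16/4 = 4
  mean(B) = (1 + 5 + 1 + 4) / 4 = 11/4 = 2.75
  mean(C) = (5 + 4 + 2 + 8) / 4 = 19/4 = 4.75

Step 2 — sample covariance S[i,j] = (1/(n-1)) · Σ_k (x_{k,i} - mean_i) · (x_{k,j} - mean_j), with n-1 = 3.
  S[A,A] = ((2)·(2) + (-1)·(-1) + (1)·(1) + (-2)·(-2)) / 3 = 10/3 = 3.3333
  S[A,B] = ((2)·(-1.75) + (-1)·(2.25) + (1)·(-1.75) + (-2)·(1.25)) / 3 = -10/3 = -3.3333
  S[A,C] = ((2)·(0.25) + (-1)·(-0.75) + (1)·(-2.75) + (-2)·(3.25)) / 3 = -8/3 = -2.6667
  S[B,B] = ((-1.75)·(-1.75) + (2.25)·(2.25) + (-1.75)·(-1.75) + (1.25)·(1.25)) / 3 = 12.75/3 = 4.25
  S[B,C] = ((-1.75)·(0.25) + (2.25)·(-0.75) + (-1.75)·(-2.75) + (1.25)·(3.25)) / 3 = 6.75/3 = 2.25
  S[C,C] = ((0.25)·(0.25) + (-0.75)·(-0.75) + (-2.75)·(-2.75) + (3.25)·(3.25)) / 3 = 18.75/3 = 6.25

S is symmetric (S[j,i] = S[i,j]). Assembling:

S = [[3.3333, -3.3333, -2.6667],
 [-3.3333, 4.25, 2.25],
 [-2.6667, 2.25, 6.25]]


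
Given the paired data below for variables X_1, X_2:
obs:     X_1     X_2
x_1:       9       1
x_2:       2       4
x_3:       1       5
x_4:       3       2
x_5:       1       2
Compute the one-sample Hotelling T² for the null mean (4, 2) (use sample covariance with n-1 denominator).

Step 1 — sample mean vector:
  mean(X_1) = (9 + 2 + 1 + 3 + 1) / 5 = 16/5 = 3.2
  mean(X_2) = (1 + 4 + 5 + 2 + 2) / 5 = 14/5 = 2.8
  x̄ = (3.2, 2.8),  deviation x̄ - mu_0 = (3.2, 2.8) - (4, 2) = (-0.8, 0.8).

Step 2 — sample covariance matrix, S[i,j] = (1/(n-1)) · Σ_k (x_{k,i} - mean_i) · (x_{k,j} - mean_j), divisor n-1 = 4:
  S[X_1,X_1] = ((5.8)·(5.8) + (-1.2)·(-1.2) + (-2.2)·(-2.2) + (-0.2)·(-0.2) + (-2.2)·(-2.2)) / 4 = 44.8/4 = 11.2
  S[X_1,X_2] = ((5.8)·(-1.8) + (-1.2)·(1.2) + (-2.2)·(2.2) + (-0.2)·(-0.8) + (-2.2)·(-0.8)) / 4 = -14.8/4 = -3.7
  S[X_2,X_2] = ((-1.8)·(-1.8) + (1.2)·(1.2) + (2.2)·(2.2) + (-0.8)·(-0.8) + (-0.8)·(-0.8)) / 4 = 10.8/4 = 2.7
  S = [[11.2, -3.7],
 [-3.7, 2.7]].

Step 3 — invert S. det(S) = 11.2·2.7 - (-3.7)² = 16.55.
  S^{-1} = (1/det) · [[d, -b], [-b, a]] = [[0.1631, 0.2236],
 [0.2236, 0.6767]].

Step 4 — quadratic form (x̄ - mu_0)^T · S^{-1} · (x̄ - mu_0):
  S^{-1} · (x̄ - mu_0) = (0.0483, 0.3625),
  (x̄ - mu_0)^T · [...] = (-0.8)·(0.0483) + (0.8)·(0.3625) = 0.2514.

Step 5 — scale by n: T² = 5 · 0.2514 = 1.2568.

T² ≈ 1.2568


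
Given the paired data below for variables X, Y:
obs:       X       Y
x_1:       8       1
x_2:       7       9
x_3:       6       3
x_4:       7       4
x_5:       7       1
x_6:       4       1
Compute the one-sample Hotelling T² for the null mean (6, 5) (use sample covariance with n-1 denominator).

Step 1 — sample mean vector:
  mean(X) = (8 + 7 + 6 + 7 + 7 + 4) / 6 = 39/6 = 6.5
  mean(Y) = (1 + 9 + 3 + 4 + 1 + 1) / 6 = 19/6 = 3.1667
  x̄ = (6.5, 3.1667),  deviation x̄ - mu_0 = (6.5, 3.1667) - (6, 5) = (0.5, -1.8333).

Step 2 — sample covariance matrix, S[i,j] = (1/(n-1)) · Σ_k (x_{k,i} - mean_i) · (x_{k,j} - mean_j), divisor n-1 = 5:
  S[X,X] = ((1.5)·(1.5) + (0.5)·(0.5) + (-0.5)·(-0.5) + (0.5)·(0.5) + (0.5)·(0.5) + (-2.5)·(-2.5)) / 5 = 9.5/5 = 1.9
  S[X,Y] = ((1.5)·(-2.1667) + (0.5)·(5.8333) + (-0.5)·(-0.1667) + (0.5)·(0.8333) + (0.5)·(-2.1667) + (-2.5)·(-2.1667)) / 5 = 4.5/5 = 0.9
  S[Y,Y] = ((-2.1667)·(-2.1667) + (5.8333)·(5.8333) + (-0.1667)·(-0.1667) + (0.8333)·(0.8333) + (-2.1667)·(-2.1667) + (-2.1667)·(-2.1667)) / 5 = 48.8333/5 = 9.7667
  S = [[1.9, 0.9],
 [0.9, 9.7667]].

Step 3 — invert S. det(S) = 1.9·9.7667 - (0.9)² = 17.7467.
  S^{-1} = (1/det) · [[d, -b], [-b, a]] = [[0.5503, -0.0507],
 [-0.0507, 0.1071]].

Step 4 — quadratic form (x̄ - mu_0)^T · S^{-1} · (x̄ - mu_0):
  S^{-1} · (x̄ - mu_0) = (0.3681, -0.2216),
  (x̄ - mu_0)^T · [...] = (0.5)·(0.3681) + (-1.8333)·(-0.2216) = 0.5904.

Step 5 — scale by n: T² = 6 · 0.5904 = 3.5424.

T² ≈ 3.5424


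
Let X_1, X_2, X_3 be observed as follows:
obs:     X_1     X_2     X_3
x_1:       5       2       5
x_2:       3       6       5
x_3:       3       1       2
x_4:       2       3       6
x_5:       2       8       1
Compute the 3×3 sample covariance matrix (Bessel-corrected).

Step 1 — column means:
  mean(X_1) = (5 + 3 + 3 + 2 + 2) / 5 = 15/5 = 3
  mean(X_2) = (2 + 6 + 1 + 3 + 8) / 5 = 20/5 = 4
  mean(X_3) = (5 + 5 + 2 + 6 + 1) / 5 = 19/5 = 3.8

Step 2 — sample covariance S[i,j] = (1/(n-1)) · Σ_k (x_{k,i} - mean_i) · (x_{k,j} - mean_j), with n-1 = 4.
  S[X_1,X_1] = ((2)·(2) + (0)·(0) + (0)·(0) + (-1)·(-1) + (-1)·(-1)) / 4 = 6/4 = 1.5
  S[X_1,X_2] = ((2)·(-2) + (0)·(2) + (0)·(-3) + (-1)·(-1) + (-1)·(4)) / 4 = -7/4 = -1.75
  S[X_1,X_3] = ((2)·(1.2) + (0)·(1.2) + (0)·(-1.8) + (-1)·(2.2) + (-1)·(-2.8)) / 4 = 3/4 = 0.75
  S[X_2,X_2] = ((-2)·(-2) + (2)·(2) + (-3)·(-3) + (-1)·(-1) + (4)·(4)) / 4 = 34/4 = 8.5
  S[X_2,X_3] = ((-2)·(1.2) + (2)·(1.2) + (-3)·(-1.8) + (-1)·(2.2) + (4)·(-2.8)) / 4 = -8/4 = -2
  S[X_3,X_3] = ((1.2)·(1.2) + (1.2)·(1.2) + (-1.8)·(-1.8) + (2.2)·(2.2) + (-2.8)·(-2.8)) / 4 = 18.8/4 = 4.7

S is symmetric (S[j,i] = S[i,j]). Assembling:

S = [[1.5, -1.75, 0.75],
 [-1.75, 8.5, -2],
 [0.75, -2, 4.7]]


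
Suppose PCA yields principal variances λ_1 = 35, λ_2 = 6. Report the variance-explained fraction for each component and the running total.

Step 1 — total variance = trace(Sigma) = Σ λ_i = 35 + 6 = 41.

Step 2 — fraction explained by component i = λ_i / Σ λ:
  PC1: 35/41 = 0.8537
  PC2: 6/41 = 0.1463

Step 3 — cumulative fraction after k components = (λ_1 + ... + λ_k) / Σ λ:
  k = 1: 35/41 = 0.8537
  k = 2: (35 + 6)/41 = 41/41 = 1

Summary (fraction, with percent):

explained: PC1 0.8537 (85.37%), PC2 0.1463 (14.63%);  cumulative: 0.8537, 1


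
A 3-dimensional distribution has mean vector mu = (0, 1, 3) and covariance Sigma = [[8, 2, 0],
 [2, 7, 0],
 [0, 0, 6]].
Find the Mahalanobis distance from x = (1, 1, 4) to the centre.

Step 1 — centre the observation: (x - mu) = (1, 0, 1).

Step 2 — invert Sigma (cofactor / det for 3×3, or solve directly):
  Sigma^{-1} = [[0.1346, -0.0385, 0],
 [-0.0385, 0.1538, 0],
 [0, 0, 0.1667]].

Step 3 — form the quadratic (x - mu)^T · Sigma^{-1} · (x - mu):
  Sigma^{-1} · (x - mu) = (0.1346, -0.0385, 0.1667).
  (x - mu)^T · [Sigma^{-1} · (x - mu)] = (1)·(0.1346) + (0)·(-0.0385) + (1)·(0.1667) = 0.3013.

Step 4 — take square root: d = √(0.3013) ≈ 0.5489.

d(x, mu) = √(0.3013) ≈ 0.5489


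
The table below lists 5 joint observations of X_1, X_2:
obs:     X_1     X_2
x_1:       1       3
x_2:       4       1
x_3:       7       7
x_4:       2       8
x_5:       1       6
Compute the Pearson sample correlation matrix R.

Step 1 — column means:
  mean(X_1) = (1 + 4 + 7 + 2 + 1) / 5 = 15/5 = 3
  mean(X_2) = (3 + 1 + 7 + 8 + 6) / 5 = 25/5 = 5

Step 2 — sample variances and covariances s[i,j] = (1/(n-1)) · Σ_k (x_{k,i} - mean_i) · (x_{k,j} - mean_j), with n-1 = 4:
  s[X_1,X_1] = ((-2)·(-2) + (1)·(1) + (4)·(4) + (-1)·(-1) + (-2)·(-2)) / 4 = 26/4 = 6.5
  s[X_1,X_2] = ((-2)·(-2) + (1)·(-4) + (4)·(2) + (-1)·(3) + (-2)·(1)) / 4 = 3/4 = 0.75
  s[X_2,X_2] = ((-2)·(-2) + (-4)·(-4) + (2)·(2) + (3)·(3) + (1)·(1)) / 4 = 34/4 = 8.5
  Sample standard deviations s_i = √(s[i,i]):
  s(X_1) = √(6.5) = 2.5495
  s(X_2) = √(8.5) = 2.9155

Step 3 — r_{ij} = s_{ij} / (s_i · s_j):
  r[X_1,X_1] = 1 (diagonal).
  r[X_1,X_2] = 0.75 / (2.5495 · 2.9155) = 0.75 / 7.433 = 0.1009
  r[X_2,X_2] = 1 (diagonal).

R is symmetric with unit diagonal. Assembling:

R = [[1, 0.1009],
 [0.1009, 1]]


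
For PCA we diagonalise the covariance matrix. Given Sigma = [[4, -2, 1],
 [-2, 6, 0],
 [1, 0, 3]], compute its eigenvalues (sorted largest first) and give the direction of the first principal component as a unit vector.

Step 1 — characteristic polynomial p(λ) = det(λI - Sigma) = λ³ - tr·λ² + c_1·λ - det, where tr = trace, c_1 = sum of the principal 2×2 minors, det = det(Sigma):
  tr = 4 + 6 + 3 = 13,
  c_1 = (4·6 - (-2)²) + (4·3 - (1)²) + (6·3 - (0)²) = 20 + 11 + 18 = 49,
  det = 4·(6·3 - (0)²) - (-2)·((-2)·3 - (0)·(1)) + (1)·((-2)·(0) - 6·(1)) = 4·(18) - (-2)·(-6) + (1)·(-6) = 54.
  So p(λ) = λ³ - 13λ² + 49λ - 54.
Step 2 — look for an integer root (rational root theorem: any rational root is an integer divisor of 54). Testing λ = 2:
  p(2) = 8 - 52 + 98 - 54 = 0  ✓
  Dividing out (λ - 2): p(λ) = (λ - 2)(λ² - 11λ + 27).
Step 3 — remaining eigenvalues from the quadratic λ² - 11λ + 27 = 0:
  Δ = 11² - 4·27 = 121 - 108 = 13,  λ = (11 ± √13)/2 = (11 ± 3.6056)/2 ≈ 7.3028 or 3.6972.
  Sorted: λ_1 = 7.3028,  λ_2 = 3.6972,  λ_3 = 2  (check: sum = 13 = tr ✓).

Step 4 — unit eigenvector for λ_1 ≈ 7.3028: v spans the null space of (Sigma - λ_1 I), whose rows are
  r_1 = (-3.3028, -2, 1),  r_2 = (-2, -1.3028, 0),  r_3 = (1, 0, -4.3028).
  v is orthogonal to every row, so take v ∝ r_1 × r_2 = ((-2)·(0) - (1)·(-1.3028), (1)·(-2) - (-3.3028)·(0), (-3.3028)·(-1.3028) - (-2)·(-2)) ≈ (1.3028, -2, 0.3028).
  Let u = (1.3028, -2, 0.3028).
  ||u|| = √((1.3028)² + (-2)² + (0.3028)²) = √(5.7889) ≈ 2.406,  v_1 = u/||u|| ≈ (0.5415, -0.8313, 0.1258) (||v_1|| = 1).

λ_1 = 7.3028,  λ_2 = 3.6972,  λ_3 = 2;  v_1 ≈ (0.5415, -0.8313, 0.1258)


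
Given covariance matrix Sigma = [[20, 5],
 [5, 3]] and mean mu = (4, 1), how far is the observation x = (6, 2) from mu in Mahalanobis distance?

Step 1 — centre the observation: (x - mu) = (2, 1).

Step 2 — invert Sigma. det(Sigma) = 20·3 - (5)² = 35.
  Sigma^{-1} = (1/det) · [[d, -b], [-b, a]] = [[0.0857, -0.1429],
 [-0.1429, 0.5714]].

Step 3 — form the quadratic (x - mu)^T · Sigma^{-1} · (x - mu):
  Sigma^{-1} · (x - mu) = (0.0286, 0.2857).
  (x - mu)^T · [Sigma^{-1} · (x - mu)] = (2)·(0.0286) + (1)·(0.2857) = 0.3429.

Step 4 — take square root: d = √(0.3429) ≈ 0.5855.

d(x, mu) = √(0.3429) ≈ 0.5855


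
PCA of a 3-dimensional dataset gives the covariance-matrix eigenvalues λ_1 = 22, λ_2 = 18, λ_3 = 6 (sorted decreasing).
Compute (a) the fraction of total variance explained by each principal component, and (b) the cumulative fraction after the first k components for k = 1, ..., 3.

Step 1 — total variance = trace(Sigma) = Σ λ_i = 22 + 18 + 6 = 46.

Step 2 — fraction explained by component i = λ_i / Σ λ:
  PC1: 22/46 = 0.4783
  PC2: 18/46 = 0.3913
  PC3: 6/46 = 0.1304

Step 3 — cumulative fraction after k components = (λ_1 + ... + λ_k) / Σ λ:
  k = 1: 22/46 = 0.4783
  k = 2: (22 + 18)/46 = 40/46 = 0.8696
  k = 3: (22 + 18 + 6)/46 = 46/46 = 1

Summary (fraction, with percent):

explained: PC1 0.4783 (47.83%), PC2 0.3913 (39.13%), PC3 0.1304 (13.04%);  cumulative: 0.4783, 0.8696, 1


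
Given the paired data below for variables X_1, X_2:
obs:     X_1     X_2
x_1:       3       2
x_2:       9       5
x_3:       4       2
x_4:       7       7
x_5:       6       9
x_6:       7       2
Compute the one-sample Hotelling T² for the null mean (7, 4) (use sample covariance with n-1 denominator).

Step 1 — sample mean vector:
  mean(X_1) = (3 + 9 + 4 + 7 + 6 + 7) / 6 = 36/6 = 6
  mean(X_2) = (2 + 5 + 2 + 7 + 9 + 2) / 6 = 27/6 = 4.5
  x̄ = (6, 4.5),  deviation x̄ - mu_0 = (6, 4.5) - (7, 4) = (-1, 0.5).

Step 2 — sample covariance matrix, S[i,j] = (1/(n-1)) · Σ_k (x_{k,i} - mean_i) · (x_{k,j} - mean_j), divisor n-1 = 5:
  S[X_1,X_1] = ((-3)·(-3) + (3)·(3) + (-2)·(-2) + (1)·(1) + (0)·(0) + (1)·(1)) / 5 = 24/5 = 4.8
  S[X_1,X_2] = ((-3)·(-2.5) + (3)·(0.5) + (-2)·(-2.5) + (1)·(2.5) + (0)·(4.5) + (1)·(-2.5)) / 5 = 14/5 = 2.8
  S[X_2,X_2] = ((-2.5)·(-2.5) + (0.5)·(0.5) + (-2.5)·(-2.5) + (2.5)·(2.5) + (4.5)·(4.5) + (-2.5)·(-2.5)) / 5 = 45.5/5 = 9.1
  S = [[4.8, 2.8],
 [2.8, 9.1]].

Step 3 — invert S. det(S) = 4.8·9.1 - (2.8)² = 35.84.
  S^{-1} = (1/det) · [[d, -b], [-b, a]] = [[0.2539, -0.0781],
 [-0.0781, 0.1339]].

Step 4 — quadratic form (x̄ - mu_0)^T · S^{-1} · (x̄ - mu_0):
  S^{-1} · (x̄ - mu_0) = (-0.293, 0.1451),
  (x̄ - mu_0)^T · [...] = (-1)·(-0.293) + (0.5)·(0.1451) = 0.3655.

Step 5 — scale by n: T² = 6 · 0.3655 = 2.1931.

T² ≈ 2.1931


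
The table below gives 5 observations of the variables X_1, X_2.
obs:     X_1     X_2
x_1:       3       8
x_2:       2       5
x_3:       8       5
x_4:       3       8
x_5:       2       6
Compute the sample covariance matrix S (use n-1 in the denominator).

Step 1 — column means:
  mean(X_1) = (3 + 2 + 8 + 3 + 2) / 5 = 18/5 = 3.6
  mean(X_2) = (8 + 5 + 5 + 8 + 6) / 5 = 32/5 = 6.4

Step 2 — sample covariance S[i,j] = (1/(n-1)) · Σ_k (x_{k,i} - mean_i) · (x_{k,j} - mean_j), with n-1 = 4.
  S[X_1,X_1] = ((-0.6)·(-0.6) + (-1.6)·(-1.6) + (4.4)·(4.4) + (-0.6)·(-0.6) + (-1.6)·(-1.6)) / 4 = 25.2/4 = 6.3
  S[X_1,X_2] = ((-0.6)·(1.6) + (-1.6)·(-1.4) + (4.4)·(-1.4) + (-0.6)·(1.6) + (-1.6)·(-0.4)) / 4 = -5.2/4 = -1.3
  S[X_2,X_2] = ((1.6)·(1.6) + (-1.4)·(-1.4) + (-1.4)·(-1.4) + (1.6)·(1.6) + (-0.4)·(-0.4)) / 4 = 9.2/4 = 2.3

S is symmetric (S[j,i] = S[i,j]). Assembling:

S = [[6.3, -1.3],
 [-1.3, 2.3]]


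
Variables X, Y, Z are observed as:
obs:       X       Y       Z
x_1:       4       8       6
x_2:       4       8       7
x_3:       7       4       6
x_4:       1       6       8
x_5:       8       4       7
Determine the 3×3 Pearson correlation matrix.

Step 1 — column means:
  mean(X) = (4 + 4 + 7 + 1 + 8) / 5 = 24/5 = 4.8
  mean(Y) = (8 + 8 + 4 + 6 + 4) / 5 = 30/5 = 6
  mean(Z) = (6 + 7 + 6 + 8 + 7) / 5 = 34/5 = 6.8

Step 2 — sample variances and covariances s[i,j] = (1/(n-1)) · Σ_k (x_{k,i} - mean_i) · (x_{k,j} - mean_j), with n-1 = 4:
  s[X,X] = ((-0.8)·(-0.8) + (-0.8)·(-0.8) + (2.2)·(2.2) + (-3.8)·(-3.8) + (3.2)·(3.2)) / 4 = 30.8/4 = 7.7
  s[X,Y] = ((-0.8)·(2) + (-0.8)·(2) + (2.2)·(-2) + (-3.8)·(0) + (3.2)·(-2)) / 4 = -14/4 = -3.5
  s[X,Z] = ((-0.8)·(-0.8) + (-0.8)·(0.2) + (2.2)·(-0.8) + (-3.8)·(1.2) + (3.2)·(0.2)) / 4 = -5.2/4 = -1.3
  s[Y,Y] = ((2)·(2) + (2)·(2) + (-2)·(-2) + (0)·(0) + (-2)·(-2)) / 4 = 16/4 = 4
  s[Y,Z] = ((2)·(-0.8) + (2)·(0.2) + (-2)·(-0.8) + (0)·(1.2) + (-2)·(0.2)) / 4 = 0/4 = 0
  s[Z,Z] = ((-0.8)·(-0.8) + (0.2)·(0.2) + (-0.8)·(-0.8) + (1.2)·(1.2) + (0.2)·(0.2)) / 4 = 2.8/4 = 0.7
  Sample standard deviations s_i = √(s[i,i]):
  s(X) = √(7.7) = 2.7749
  s(Y) = √(4) = 2
  s(Z) = √(0.7) = 0.8367

Step 3 — r_{ij} = s_{ij} / (s_i · s_j):
  r[X,X] = 1 (diagonal).
  r[X,Y] = -3.5 / (2.7749 · 2) = -3.5 / 5.5498 = -0.6307
  r[X,Z] = -1.3 / (2.7749 · 0.8367) = -1.3 / 2.3216 = -0.5599
  r[Y,Y] = 1 (diagonal).
  r[Y,Z] = 0 / (2 · 0.8367) = 0 / 1.6733 = 0
  r[Z,Z] = 1 (diagonal).

R is symmetric with unit diagonal. Assembling:

R = [[1, -0.6307, -0.5599],
 [-0.6307, 1, 0],
 [-0.5599, 0, 1]]


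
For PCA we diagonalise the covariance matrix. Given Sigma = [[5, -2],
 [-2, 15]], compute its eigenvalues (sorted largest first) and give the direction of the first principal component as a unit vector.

Step 1 — characteristic polynomial of 2×2 Sigma:
  det(Sigma - λI) = λ² - trace · λ + det = 0.
  trace = 5 + 15 = 20, det = 5·15 - (-2)² = 71.
Step 2 — discriminant:
  Δ = trace² - 4·det = 400 - 284 = 116.
Step 3 — eigenvalues:
  λ = (trace ± √Δ)/2 = (20 ± 10.7703)/2,
  λ_1 = 15.3852,  λ_2 = 4.6148.

Step 4 — unit eigenvector for λ_1: solve (Sigma - λ_1 I)v = 0. First row:
  (5 - 15.3852)·v_x + (-2)·v_y = 0, i.e. (-10.3852)·v_x + (-2)·v_y = 0,
  so v ∝ (b, λ_1 - a) = (-2, 10.3852); multiply by -1 so the first entry is positive: u = (2, -10.3852).
  ||u|| = √((2)² + (-10.3852)²) = √(111.8516) ≈ 10.576,
  v_1 = u/||u|| ≈ (0.1891, -0.982) (||v_1|| = 1).

λ_1 = 15.3852,  λ_2 = 4.6148;  v_1 ≈ (0.1891, -0.982)


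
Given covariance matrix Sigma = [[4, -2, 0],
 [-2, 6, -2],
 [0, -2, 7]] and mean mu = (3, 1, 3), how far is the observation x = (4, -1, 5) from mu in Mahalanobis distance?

Step 1 — centre the observation: (x - mu) = (1, -2, 2).

Step 2 — invert Sigma (cofactor / det for 3×3, or solve directly):
  Sigma^{-1} = [[0.3065, 0.1129, 0.0323],
 [0.1129, 0.2258, 0.0645],
 [0.0323, 0.0645, 0.1613]].

Step 3 — form the quadratic (x - mu)^T · Sigma^{-1} · (x - mu):
  Sigma^{-1} · (x - mu) = (0.1452, -0.2097, 0.2258).
  (x - mu)^T · [Sigma^{-1} · (x - mu)] = (1)·(0.1452) + (-2)·(-0.2097) + (2)·(0.2258) = 1.0161.

Step 4 — take square root: d = √(1.0161) ≈ 1.008.

d(x, mu) = √(1.0161) ≈ 1.008


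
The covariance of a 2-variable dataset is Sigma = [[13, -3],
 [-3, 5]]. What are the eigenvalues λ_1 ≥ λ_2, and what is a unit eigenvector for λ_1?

Step 1 — characteristic polynomial of 2×2 Sigma:
  det(Sigma - λI) = λ² - trace · λ + det = 0.
  trace = 13 + 5 = 18, det = 13·5 - (-3)² = 56.
Step 2 — discriminant:
  Δ = trace² - 4·det = 324 - 224 = 100.
Step 3 — eigenvalues:
  λ = (trace ± √Δ)/2 = (18 ± 10)/2,
  λ_1 = 14,  λ_2 = 4.

Step 4 — unit eigenvector for λ_1: solve (Sigma - λ_1 I)v = 0. First row:
  (13 - 14)·v_x + (-3)·v_y = 0, i.e. (-1)·v_x + (-3)·v_y = 0,
  so v ∝ (b, λ_1 - a) = (-3, 1); multiply by -1 so the first entry is positive: u = (3, -1).
  ||u|| = √((3)² + (-1)²) = √(10) ≈ 3.1623,
  v_1 = u/||u|| ≈ (0.9487, -0.3162) (||v_1|| = 1).

λ_1 = 14,  λ_2 = 4;  v_1 ≈ (0.9487, -0.3162)


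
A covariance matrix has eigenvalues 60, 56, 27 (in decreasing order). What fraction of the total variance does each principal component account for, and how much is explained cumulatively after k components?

Step 1 — total variance = trace(Sigma) = Σ λ_i = 60 + 56 + 27 = 143.

Step 2 — fraction explained by component i = λ_i / Σ λ:
  PC1: 60/143 = 0.4196
  PC2: 56/143 = 0.3916
  PC3: 27/143 = 0.1888

Step 3 — cumulative fraction after k components = (λ_1 + ... + λ_k) / Σ λ:
  k = 1: 60/143 = 0.4196
  k = 2: (60 + 56)/143 = 116/143 = 0.8112
  k = 3: (60 + 56 + 27)/143 = 143/143 = 1

Summary (fraction, with percent):

explained: PC1 0.4196 (41.96%), PC2 0.3916 (39.16%), PC3 0.1888 (18.88%);  cumulative: 0.4196, 0.8112, 1


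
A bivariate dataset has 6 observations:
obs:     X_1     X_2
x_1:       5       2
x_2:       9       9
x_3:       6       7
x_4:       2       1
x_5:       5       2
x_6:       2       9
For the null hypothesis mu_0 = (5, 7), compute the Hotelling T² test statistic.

Step 1 — sample mean vector:
  mean(X_1) = (5 + 9 + 6 + 2 + 5 + 2) / 6 = 29/6 = 4.8333
  mean(X_2) = (2 + 9 + 7 + 1 + 2 + 9) / 6 = 30/6 = 5
  x̄ = (4.8333, 5),  deviation x̄ - mu_0 = (4.8333, 5) - (5, 7) = (-0.1667, -2).

Step 2 — sample covariance matrix, S[i,j] = (1/(n-1)) · Σ_k (x_{k,i} - mean_i) · (x_{k,j} - mean_j), divisor n-1 = 5:
  S[X_1,X_1] = ((0.1667)·(0.1667) + (4.1667)·(4.1667) + (1.1667)·(1.1667) + (-2.8333)·(-2.8333) + (0.1667)·(0.1667) + (-2.8333)·(-2.8333)) / 5 = 34.8333/5 = 6.9667
  S[X_1,X_2] = ((0.1667)·(-3) + (4.1667)·(4) + (1.1667)·(2) + (-2.8333)·(-4) + (0.1667)·(-3) + (-2.8333)·(4)) / 5 = 18/5 = 3.6
  S[X_2,X_2] = ((-3)·(-3) + (4)·(4) + (2)·(2) + (-4)·(-4) + (-3)·(-3) + (4)·(4)) / 5 = 70/5 = 14
  S = [[6.9667, 3.6],
 [3.6, 14]].

Step 3 — invert S. det(S) = 6.9667·14 - (3.6)² = 84.5733.
  S^{-1} = (1/det) · [[d, -b], [-b, a]] = [[0.1655, -0.0426],
 [-0.0426, 0.0824]].

Step 4 — quadratic form (x̄ - mu_0)^T · S^{-1} · (x̄ - mu_0):
  S^{-1} · (x̄ - mu_0) = (0.0575, -0.1577),
  (x̄ - mu_0)^T · [...] = (-0.1667)·(0.0575) + (-2)·(-0.1577) = 0.3057.

Step 5 — scale by n: T² = 6 · 0.3057 = 1.8343.

T² ≈ 1.8343


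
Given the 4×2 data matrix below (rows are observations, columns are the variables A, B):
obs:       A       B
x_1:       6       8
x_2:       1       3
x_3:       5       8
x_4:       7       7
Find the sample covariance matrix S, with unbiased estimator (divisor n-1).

Step 1 — column means:
  mean(A) = (6 + 1 + 5 + 7) / 4 = 19/4 = 4.75
  mean(B) = (8 + 3 + 8 + 7) / 4 = 26/4 = 6.5

Step 2 — sample covariance S[i,j] = (1/(n-1)) · Σ_k (x_{k,i} - mean_i) · (x_{k,j} - mean_j), with n-1 = 3.
  S[A,A] = ((1.25)·(1.25) + (-3.75)·(-3.75) + (0.25)·(0.25) + (2.25)·(2.25)) / 3 = 20.75/3 = 6.9167
  S[A,B] = ((1.25)·(1.5) + (-3.75)·(-3.5) + (0.25)·(1.5) + (2.25)·(0.5)) / 3 = 16.5/3 = 5.5
  S[B,B] = ((1.5)·(1.5) + (-3.5)·(-3.5) + (1.5)·(1.5) + (0.5)·(0.5)) / 3 = 17/3 = 5.6667

S is symmetric (S[j,i] = S[i,j]). Assembling:

S = [[6.9167, 5.5],
 [5.5, 5.6667]]


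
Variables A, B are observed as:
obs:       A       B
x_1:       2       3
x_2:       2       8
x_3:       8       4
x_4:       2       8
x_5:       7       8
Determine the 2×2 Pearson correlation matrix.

Step 1 — column means:
  mean(A) = (2 + 2 + 8 + 2 + 7) / 5 = 21/5 = 4.2
  mean(B) = (3 + 8 + 4 + 8 + 8) / 5 = 31/5 = 6.2

Step 2 — sample variances and covariances s[i,j] = (1/(n-1)) · Σ_k (x_{k,i} - mean_i) · (x_{k,j} - mean_j), with n-1 = 4:
  s[A,A] = ((-2.2)·(-2.2) + (-2.2)·(-2.2) + (3.8)·(3.8) + (-2.2)·(-2.2) + (2.8)·(2.8)) / 4 = 36.8/4 = 9.2
  s[A,B] = ((-2.2)·(-3.2) + (-2.2)·(1.8) + (3.8)·(-2.2) + (-2.2)·(1.8) + (2.8)·(1.8)) / 4 = -4.2/4 = -1.05
  s[B,B] = ((-3.2)·(-3.2) + (1.8)·(1.8) + (-2.2)·(-2.2) + (1.8)·(1.8) + (1.8)·(1.8)) / 4 = 24.8/4 = 6.2
  Sample standard deviations s_i = √(s[i,i]):
  s(A) = √(9.2) = 3.0332
  s(B) = √(6.2) = 2.49

Step 3 — r_{ij} = s_{ij} / (s_i · s_j):
  r[A,A] = 1 (diagonal).
  r[A,B] = -1.05 / (3.0332 · 2.49) = -1.05 / 7.5525 = -0.139
  r[B,B] = 1 (diagonal).

R is symmetric with unit diagonal. Assembling:

R = [[1, -0.139],
 [-0.139, 1]]


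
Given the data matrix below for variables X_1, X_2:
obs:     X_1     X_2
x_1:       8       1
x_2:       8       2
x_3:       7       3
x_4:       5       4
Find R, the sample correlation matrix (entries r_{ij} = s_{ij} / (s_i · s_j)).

Step 1 — column means:
  mean(X_1) = (8 + 8 + 7 + 5) / 4 = 28/4 = 7
  mean(X_2) = (1 + 2 + 3 + 4) / 4 = 10/4 = 2.5

Step 2 — sample variances and covariances s[i,j] = (1/(n-1)) · Σ_k (x_{k,i} - mean_i) · (x_{k,j} - mean_j), with n-1 = 3:
  s[X_1,X_1] = ((1)·(1) + (1)·(1) + (0)·(0) + (-2)·(-2)) / 3 = 6/3 = 2
  s[X_1,X_2] = ((1)·(-1.5) + (1)·(-0.5) + (0)·(0.5) + (-2)·(1.5)) / 3 = -5/3 = -1.6667
  s[X_2,X_2] = ((-1.5)·(-1.5) + (-0.5)·(-0.5) + (0.5)·(0.5) + (1.5)·(1.5)) / 3 = 5/3 = 1.6667
  Sample standard deviations s_i = √(s[i,i]):
  s(X_1) = √(2) = 1.4142
  s(X_2) = √(1.6667) = 1.291

Step 3 — r_{ij} = s_{ij} / (s_i · s_j):
  r[X_1,X_1] = 1 (diagonal).
  r[X_1,X_2] = -1.6667 / (1.4142 · 1.291) = -1.6667 / 1.8257 = -0.9129
  r[X_2,X_2] = 1 (diagonal).

R is symmetric with unit diagonal. Assembling:

R = [[1, -0.9129],
 [-0.9129, 1]]


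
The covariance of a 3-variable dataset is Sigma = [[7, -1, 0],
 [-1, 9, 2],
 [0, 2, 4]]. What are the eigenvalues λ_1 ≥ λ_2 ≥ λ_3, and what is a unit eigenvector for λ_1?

Step 1 — characteristic polynomial p(λ) = det(λI - Sigma) = λ³ - tr·λ² + c_1·λ - det, where tr = trace, c_1 = sum of the principal 2×2 minors, det = det(Sigma):
  tr = 7 + 9 + 4 = 20,
  c_1 = (7·9 - (-1)²) + (7·4 - (0)²) + (9·4 - (2)²) = 62 + 28 + 32 = 122,
  det = 7·(9·4 - (2)²) - (-1)·((-1)·4 - (2)·(0)) + (0)·((-1)·(2) - 9·(0)) = 7·(32) - (-1)·(-4) + (0)·(-2) = 220.
  So p(λ) = λ³ - 20λ² + 122λ - 220.
Step 2 — look for an integer root (rational root theorem: any rational root is an integer divisor of 220). Testing λ = 10:
  p(10) = 1000 - 2000 + 1220 - 220 = 0  ✓
  Dividing out (λ - 10): p(λ) = (λ - 10)(λ² - 10λ + 22).
Step 3 — remaining eigenvalues from the quadratic λ² - 10λ + 22 = 0:
  Δ = 10² - 4·22 = 100 - 88 = 12,  λ = (10 ± √12)/2 = (10 ± 3.4641)/2 ≈ 6.7321 or 3.2679.
  Sorted: λ_1 = 10,  λ_2 = 6.7321,  λ_3 = 3.2679  (check: sum = 20 = tr ✓).

Step 4 — unit eigenvector for λ_1 = 10: v spans the null space of (Sigma - λ_1 I), whose rows are
  r_1 = (-3, -1, 0),  r_2 = (-1, -1, 2),  r_3 = (0, 2, -6).
  v is orthogonal to every row, so take v ∝ r_1 × r_2 = ((-1)·(2) - (0)·(-1), (0)·(-1) - (-3)·(2), (-3)·(-1) - (-1)·(-1)) = (-2, 6, 2).
  Rescale (divide by 2; multiply by -1 so the first nonzero entry is positive): u = (1, -3, -1).
  ||u|| = √((1)² + (-3)² + (-1)²) = √(11) ≈ 3.3166,  v_1 = u/||u|| ≈ (0.3015, -0.9045, -0.3015) (||v_1|| = 1).

λ_1 = 10,  λ_2 = 6.7321,  λ_3 = 3.2679;  v_1 ≈ (0.3015, -0.9045, -0.3015)


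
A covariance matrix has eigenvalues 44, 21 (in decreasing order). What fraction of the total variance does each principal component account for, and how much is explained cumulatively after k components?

Step 1 — total variance = trace(Sigma) = Σ λ_i = 44 + 21 = 65.

Step 2 — fraction explained by component i = λ_i / Σ λ:
  PC1: 44/65 = 0.6769
  PC2: 21/65 = 0.3231

Step 3 — cumulative fraction after k components = (λ_1 + ... + λ_k) / Σ λ:
  k = 1: 44/65 = 0.6769
  k = 2: (44 + 21)/65 = 65/65 = 1

Summary (fraction, with percent):

explained: PC1 0.6769 (67.69%), PC2 0.3231 (32.31%);  cumulative: 0.6769, 1


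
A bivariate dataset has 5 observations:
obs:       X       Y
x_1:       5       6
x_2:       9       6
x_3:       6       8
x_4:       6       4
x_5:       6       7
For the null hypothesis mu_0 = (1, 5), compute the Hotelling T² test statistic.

Step 1 — sample mean vector:
  mean(X) = (5 + 9 + 6 + 6 + 6) / 5 = 32/5 = 6.4
  mean(Y) = (6 + 6 + 8 + 4 + 7) / 5 = 31/5 = 6.2
  x̄ = (6.4, 6.2),  deviation x̄ - mu_0 = (6.4, 6.2) - (1, 5) = (5.4, 1.2).

Step 2 — sample covariance matrix, S[i,j] = (1/(n-1)) · Σ_k (x_{k,i} - mean_i) · (x_{k,j} - mean_j), divisor n-1 = 4:
  S[X,X] = ((-1.4)·(-1.4) + (2.6)·(2.6) + (-0.4)·(-0.4) + (-0.4)·(-0.4) + (-0.4)·(-0.4)) / 4 = 9.2/4 = 2.3
  S[X,Y] = ((-1.4)·(-0.2) + (2.6)·(-0.2) + (-0.4)·(1.8) + (-0.4)·(-2.2) + (-0.4)·(0.8)) / 4 = -0.4/4 = -0.1
  S[Y,Y] = ((-0.2)·(-0.2) + (-0.2)·(-0.2) + (1.8)·(1.8) + (-2.2)·(-2.2) + (0.8)·(0.8)) / 4 = 8.8/4 = 2.2
  S = [[2.3, -0.1],
 [-0.1, 2.2]].

Step 3 — invert S. det(S) = 2.3·2.2 - (-0.1)² = 5.05.
  S^{-1} = (1/det) · [[d, -b], [-b, a]] = [[0.4356, 0.0198],
 [0.0198, 0.4554]].

Step 4 — quadratic form (x̄ - mu_0)^T · S^{-1} · (x̄ - mu_0):
  S^{-1} · (x̄ - mu_0) = (2.3762, 0.6535),
  (x̄ - mu_0)^T · [...] = (5.4)·(2.3762) + (1.2)·(0.6535) = 13.6158.

Step 5 — scale by n: T² = 5 · 13.6158 = 68.0792.

T² ≈ 68.0792


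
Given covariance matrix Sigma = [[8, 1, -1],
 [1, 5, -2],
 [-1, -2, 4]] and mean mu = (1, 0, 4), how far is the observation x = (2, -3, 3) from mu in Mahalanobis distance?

Step 1 — centre the observation: (x - mu) = (1, -3, -1).

Step 2 — invert Sigma (cofactor / det for 3×3, or solve directly):
  Sigma^{-1} = [[0.1301, -0.0163, 0.0244],
 [-0.0163, 0.252, 0.122],
 [0.0244, 0.122, 0.3171]].

Step 3 — form the quadratic (x - mu)^T · Sigma^{-1} · (x - mu):
  Sigma^{-1} · (x - mu) = (0.1545, -0.8943, -0.6585).
  (x - mu)^T · [Sigma^{-1} · (x - mu)] = (1)·(0.1545) + (-3)·(-0.8943) + (-1)·(-0.6585) = 3.4959.

Step 4 — take square root: d = √(3.4959) ≈ 1.8697.

d(x, mu) = √(3.4959) ≈ 1.8697


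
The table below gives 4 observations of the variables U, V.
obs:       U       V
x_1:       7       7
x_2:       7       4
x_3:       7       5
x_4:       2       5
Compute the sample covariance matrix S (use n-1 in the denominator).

Step 1 — column means:
  mean(U) = (7 + 7 + 7 + 2) / 4 = 23/4 = 5.75
  mean(V) = (7 + 4 + 5 + 5) / 4 = 21/4 = 5.25

Step 2 — sample covariance S[i,j] = (1/(n-1)) · Σ_k (x_{k,i} - mean_i) · (x_{k,j} - mean_j), with n-1 = 3.
  S[U,U] = ((1.25)·(1.25) + (1.25)·(1.25) + (1.25)·(1.25) + (-3.75)·(-3.75)) / 3 = 18.75/3 = 6.25
  S[U,V] = ((1.25)·(1.75) + (1.25)·(-1.25) + (1.25)·(-0.25) + (-3.75)·(-0.25)) / 3 = 1.25/3 = 0.4167
  S[V,V] = ((1.75)·(1.75) + (-1.25)·(-1.25) + (-0.25)·(-0.25) + (-0.25)·(-0.25)) / 3 = 4.75/3 = 1.5833

S is symmetric (S[j,i] = S[i,j]). Assembling:

S = [[6.25, 0.4167],
 [0.4167, 1.5833]]


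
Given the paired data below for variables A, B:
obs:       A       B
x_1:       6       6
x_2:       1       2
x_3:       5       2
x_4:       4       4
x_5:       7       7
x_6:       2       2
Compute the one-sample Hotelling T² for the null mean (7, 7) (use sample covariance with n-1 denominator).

Step 1 — sample mean vector:
  mean(A) = (6 + 1 + 5 + 4 + 7 + 2) / 6 = 25/6 = 4.1667
  mean(B) = (6 + 2 + 2 + 4 + 7 + 2) / 6 = 23/6 = 3.8333
  x̄ = (4.1667, 3.8333),  deviation x̄ - mu_0 = (4.1667, 3.8333) - (7, 7) = (-2.8333, -3.1667).

Step 2 — sample covariance matrix, S[i,j] = (1/(n-1)) · Σ_k (x_{k,i} - mean_i) · (x_{k,j} - mean_j), divisor n-1 = 5:
  S[A,A] = ((1.8333)·(1.8333) + (-3.1667)·(-3.1667) + (0.8333)·(0.8333) + (-0.1667)·(-0.1667) + (2.8333)·(2.8333) + (-2.1667)·(-2.1667)) / 5 = 26.8333/5 = 5.3667
  S[A,B] = ((1.8333)·(2.1667) + (-3.1667)·(-1.8333) + (0.8333)·(-1.8333) + (-0.1667)·(0.1667) + (2.8333)·(3.1667) + (-2.1667)·(-1.8333)) / 5 = 21.1667/5 = 4.2333
  S[B,B] = ((2.1667)·(2.1667) + (-1.8333)·(-1.8333) + (-1.8333)·(-1.8333) + (0.1667)·(0.1667) + (3.1667)·(3.1667) + (-1.8333)·(-1.8333)) / 5 = 24.8333/5 = 4.9667
  S = [[5.3667, 4.2333],
 [4.2333, 4.9667]].

Step 3 — invert S. det(S) = 5.3667·4.9667 - (4.2333)² = 8.7333.
  S^{-1} = (1/det) · [[d, -b], [-b, a]] = [[0.5687, -0.4847],
 [-0.4847, 0.6145]].

Step 4 — quadratic form (x̄ - mu_0)^T · S^{-1} · (x̄ - mu_0):
  S^{-1} · (x̄ - mu_0) = (-0.0763, -0.5725),
  (x̄ - mu_0)^T · [...] = (-2.8333)·(-0.0763) + (-3.1667)·(-0.5725) = 2.0293.

Step 5 — scale by n: T² = 6 · 2.0293 = 12.1756.

T² ≈ 12.1756
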